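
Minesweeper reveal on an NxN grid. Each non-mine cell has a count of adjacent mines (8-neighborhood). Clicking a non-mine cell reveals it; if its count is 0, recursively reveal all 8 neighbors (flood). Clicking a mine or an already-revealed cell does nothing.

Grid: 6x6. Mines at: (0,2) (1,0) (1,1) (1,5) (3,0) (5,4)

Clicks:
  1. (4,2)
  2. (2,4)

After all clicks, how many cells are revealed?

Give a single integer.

Click 1 (4,2) count=0: revealed 23 new [(1,2) (1,3) (1,4) (2,1) (2,2) (2,3) (2,4) (2,5) (3,1) (3,2) (3,3) (3,4) (3,5) (4,0) (4,1) (4,2) (4,3) (4,4) (4,5) (5,0) (5,1) (5,2) (5,3)] -> total=23
Click 2 (2,4) count=1: revealed 0 new [(none)] -> total=23

Answer: 23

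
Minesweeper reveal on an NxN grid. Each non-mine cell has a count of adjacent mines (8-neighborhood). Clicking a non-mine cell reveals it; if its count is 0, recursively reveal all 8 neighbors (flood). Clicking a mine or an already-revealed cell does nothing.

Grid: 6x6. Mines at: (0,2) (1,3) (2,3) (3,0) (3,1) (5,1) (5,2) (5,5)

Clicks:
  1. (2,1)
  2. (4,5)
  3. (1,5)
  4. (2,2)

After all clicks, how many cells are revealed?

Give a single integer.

Click 1 (2,1) count=2: revealed 1 new [(2,1)] -> total=1
Click 2 (4,5) count=1: revealed 1 new [(4,5)] -> total=2
Click 3 (1,5) count=0: revealed 9 new [(0,4) (0,5) (1,4) (1,5) (2,4) (2,5) (3,4) (3,5) (4,4)] -> total=11
Click 4 (2,2) count=3: revealed 1 new [(2,2)] -> total=12

Answer: 12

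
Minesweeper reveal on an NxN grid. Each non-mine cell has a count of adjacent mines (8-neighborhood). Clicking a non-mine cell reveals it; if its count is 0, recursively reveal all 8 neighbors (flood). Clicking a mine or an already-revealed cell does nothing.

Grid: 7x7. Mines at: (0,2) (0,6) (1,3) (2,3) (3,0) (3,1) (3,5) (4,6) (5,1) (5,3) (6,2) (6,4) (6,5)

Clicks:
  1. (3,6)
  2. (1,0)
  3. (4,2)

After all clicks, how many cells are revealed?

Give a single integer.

Click 1 (3,6) count=2: revealed 1 new [(3,6)] -> total=1
Click 2 (1,0) count=0: revealed 6 new [(0,0) (0,1) (1,0) (1,1) (2,0) (2,1)] -> total=7
Click 3 (4,2) count=3: revealed 1 new [(4,2)] -> total=8

Answer: 8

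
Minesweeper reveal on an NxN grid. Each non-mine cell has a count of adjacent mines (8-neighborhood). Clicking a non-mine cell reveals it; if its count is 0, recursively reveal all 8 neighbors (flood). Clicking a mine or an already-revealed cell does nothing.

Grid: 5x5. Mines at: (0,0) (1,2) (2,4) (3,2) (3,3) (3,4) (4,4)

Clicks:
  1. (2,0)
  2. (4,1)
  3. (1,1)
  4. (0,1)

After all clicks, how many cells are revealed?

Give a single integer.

Click 1 (2,0) count=0: revealed 8 new [(1,0) (1,1) (2,0) (2,1) (3,0) (3,1) (4,0) (4,1)] -> total=8
Click 2 (4,1) count=1: revealed 0 new [(none)] -> total=8
Click 3 (1,1) count=2: revealed 0 new [(none)] -> total=8
Click 4 (0,1) count=2: revealed 1 new [(0,1)] -> total=9

Answer: 9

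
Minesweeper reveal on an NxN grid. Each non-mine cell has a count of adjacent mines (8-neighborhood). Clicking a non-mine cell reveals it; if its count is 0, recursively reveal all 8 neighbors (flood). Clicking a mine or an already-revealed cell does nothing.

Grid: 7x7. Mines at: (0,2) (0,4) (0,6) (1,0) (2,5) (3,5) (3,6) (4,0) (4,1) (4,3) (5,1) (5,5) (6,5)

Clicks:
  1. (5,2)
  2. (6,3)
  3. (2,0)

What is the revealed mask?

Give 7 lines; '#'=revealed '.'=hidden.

Answer: .......
.......
#......
.......
.......
..###..
..###..

Derivation:
Click 1 (5,2) count=3: revealed 1 new [(5,2)] -> total=1
Click 2 (6,3) count=0: revealed 5 new [(5,3) (5,4) (6,2) (6,3) (6,4)] -> total=6
Click 3 (2,0) count=1: revealed 1 new [(2,0)] -> total=7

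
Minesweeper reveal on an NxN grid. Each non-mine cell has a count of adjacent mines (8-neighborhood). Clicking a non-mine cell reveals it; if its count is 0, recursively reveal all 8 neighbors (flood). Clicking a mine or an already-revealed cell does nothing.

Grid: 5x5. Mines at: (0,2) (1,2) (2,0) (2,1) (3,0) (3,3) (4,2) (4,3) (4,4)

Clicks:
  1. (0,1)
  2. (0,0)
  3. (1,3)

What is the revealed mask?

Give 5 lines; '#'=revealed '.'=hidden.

Click 1 (0,1) count=2: revealed 1 new [(0,1)] -> total=1
Click 2 (0,0) count=0: revealed 3 new [(0,0) (1,0) (1,1)] -> total=4
Click 3 (1,3) count=2: revealed 1 new [(1,3)] -> total=5

Answer: ##...
##.#.
.....
.....
.....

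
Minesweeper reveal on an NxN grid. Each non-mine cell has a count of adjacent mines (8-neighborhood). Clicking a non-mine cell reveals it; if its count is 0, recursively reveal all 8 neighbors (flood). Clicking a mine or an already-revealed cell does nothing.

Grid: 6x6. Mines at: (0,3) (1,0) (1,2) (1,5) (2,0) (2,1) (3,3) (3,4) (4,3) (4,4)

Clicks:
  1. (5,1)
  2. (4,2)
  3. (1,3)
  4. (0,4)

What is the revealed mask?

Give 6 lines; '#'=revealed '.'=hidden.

Answer: ....#.
...#..
......
###...
###...
###...

Derivation:
Click 1 (5,1) count=0: revealed 9 new [(3,0) (3,1) (3,2) (4,0) (4,1) (4,2) (5,0) (5,1) (5,2)] -> total=9
Click 2 (4,2) count=2: revealed 0 new [(none)] -> total=9
Click 3 (1,3) count=2: revealed 1 new [(1,3)] -> total=10
Click 4 (0,4) count=2: revealed 1 new [(0,4)] -> total=11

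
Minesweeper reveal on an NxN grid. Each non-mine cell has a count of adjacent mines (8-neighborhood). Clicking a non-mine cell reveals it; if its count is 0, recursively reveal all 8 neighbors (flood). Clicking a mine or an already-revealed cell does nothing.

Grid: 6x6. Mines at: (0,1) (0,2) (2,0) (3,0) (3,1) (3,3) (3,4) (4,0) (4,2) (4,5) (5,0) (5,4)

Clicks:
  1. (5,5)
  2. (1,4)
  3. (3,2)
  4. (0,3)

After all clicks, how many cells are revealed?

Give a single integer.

Answer: 11

Derivation:
Click 1 (5,5) count=2: revealed 1 new [(5,5)] -> total=1
Click 2 (1,4) count=0: revealed 9 new [(0,3) (0,4) (0,5) (1,3) (1,4) (1,5) (2,3) (2,4) (2,5)] -> total=10
Click 3 (3,2) count=3: revealed 1 new [(3,2)] -> total=11
Click 4 (0,3) count=1: revealed 0 new [(none)] -> total=11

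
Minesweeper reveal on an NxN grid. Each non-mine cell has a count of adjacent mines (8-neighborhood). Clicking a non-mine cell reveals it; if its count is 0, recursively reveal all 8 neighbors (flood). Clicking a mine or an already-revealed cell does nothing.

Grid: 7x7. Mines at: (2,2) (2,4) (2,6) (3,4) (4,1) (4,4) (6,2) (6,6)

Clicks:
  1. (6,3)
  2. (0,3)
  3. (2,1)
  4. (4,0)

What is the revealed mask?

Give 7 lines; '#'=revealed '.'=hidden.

Answer: #######
#######
##.....
##.....
#......
.......
...#...

Derivation:
Click 1 (6,3) count=1: revealed 1 new [(6,3)] -> total=1
Click 2 (0,3) count=0: revealed 18 new [(0,0) (0,1) (0,2) (0,3) (0,4) (0,5) (0,6) (1,0) (1,1) (1,2) (1,3) (1,4) (1,5) (1,6) (2,0) (2,1) (3,0) (3,1)] -> total=19
Click 3 (2,1) count=1: revealed 0 new [(none)] -> total=19
Click 4 (4,0) count=1: revealed 1 new [(4,0)] -> total=20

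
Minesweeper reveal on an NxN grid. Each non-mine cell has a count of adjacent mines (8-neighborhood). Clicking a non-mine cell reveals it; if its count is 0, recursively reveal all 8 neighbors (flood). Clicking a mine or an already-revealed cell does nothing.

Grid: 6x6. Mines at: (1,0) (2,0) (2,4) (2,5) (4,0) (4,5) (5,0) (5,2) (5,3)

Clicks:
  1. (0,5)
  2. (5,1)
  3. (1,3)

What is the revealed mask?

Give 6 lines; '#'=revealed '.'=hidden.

Click 1 (0,5) count=0: revealed 19 new [(0,1) (0,2) (0,3) (0,4) (0,5) (1,1) (1,2) (1,3) (1,4) (1,5) (2,1) (2,2) (2,3) (3,1) (3,2) (3,3) (4,1) (4,2) (4,3)] -> total=19
Click 2 (5,1) count=3: revealed 1 new [(5,1)] -> total=20
Click 3 (1,3) count=1: revealed 0 new [(none)] -> total=20

Answer: .#####
.#####
.###..
.###..
.###..
.#....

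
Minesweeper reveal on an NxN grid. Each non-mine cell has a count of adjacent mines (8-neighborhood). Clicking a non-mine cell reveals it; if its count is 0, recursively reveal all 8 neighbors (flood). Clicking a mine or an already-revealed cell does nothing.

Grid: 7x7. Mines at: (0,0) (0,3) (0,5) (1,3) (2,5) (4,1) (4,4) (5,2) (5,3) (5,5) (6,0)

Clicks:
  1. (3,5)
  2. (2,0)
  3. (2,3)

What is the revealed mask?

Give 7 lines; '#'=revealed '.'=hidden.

Click 1 (3,5) count=2: revealed 1 new [(3,5)] -> total=1
Click 2 (2,0) count=0: revealed 9 new [(1,0) (1,1) (1,2) (2,0) (2,1) (2,2) (3,0) (3,1) (3,2)] -> total=10
Click 3 (2,3) count=1: revealed 1 new [(2,3)] -> total=11

Answer: .......
###....
####...
###..#.
.......
.......
.......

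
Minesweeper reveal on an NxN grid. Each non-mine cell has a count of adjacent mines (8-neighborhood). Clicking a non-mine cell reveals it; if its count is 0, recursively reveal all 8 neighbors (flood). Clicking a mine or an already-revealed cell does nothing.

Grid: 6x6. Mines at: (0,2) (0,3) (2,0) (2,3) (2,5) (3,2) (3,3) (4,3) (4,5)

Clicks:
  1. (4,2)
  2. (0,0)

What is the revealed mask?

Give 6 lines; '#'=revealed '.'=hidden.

Click 1 (4,2) count=3: revealed 1 new [(4,2)] -> total=1
Click 2 (0,0) count=0: revealed 4 new [(0,0) (0,1) (1,0) (1,1)] -> total=5

Answer: ##....
##....
......
......
..#...
......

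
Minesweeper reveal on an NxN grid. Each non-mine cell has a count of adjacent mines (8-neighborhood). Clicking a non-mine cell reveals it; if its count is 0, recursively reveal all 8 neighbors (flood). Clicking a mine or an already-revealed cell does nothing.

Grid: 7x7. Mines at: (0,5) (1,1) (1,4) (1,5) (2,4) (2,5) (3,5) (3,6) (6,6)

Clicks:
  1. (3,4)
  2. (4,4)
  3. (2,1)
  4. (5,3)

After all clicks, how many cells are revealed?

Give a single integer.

Click 1 (3,4) count=3: revealed 1 new [(3,4)] -> total=1
Click 2 (4,4) count=1: revealed 1 new [(4,4)] -> total=2
Click 3 (2,1) count=1: revealed 1 new [(2,1)] -> total=3
Click 4 (5,3) count=0: revealed 24 new [(2,0) (2,2) (2,3) (3,0) (3,1) (3,2) (3,3) (4,0) (4,1) (4,2) (4,3) (4,5) (5,0) (5,1) (5,2) (5,3) (5,4) (5,5) (6,0) (6,1) (6,2) (6,3) (6,4) (6,5)] -> total=27

Answer: 27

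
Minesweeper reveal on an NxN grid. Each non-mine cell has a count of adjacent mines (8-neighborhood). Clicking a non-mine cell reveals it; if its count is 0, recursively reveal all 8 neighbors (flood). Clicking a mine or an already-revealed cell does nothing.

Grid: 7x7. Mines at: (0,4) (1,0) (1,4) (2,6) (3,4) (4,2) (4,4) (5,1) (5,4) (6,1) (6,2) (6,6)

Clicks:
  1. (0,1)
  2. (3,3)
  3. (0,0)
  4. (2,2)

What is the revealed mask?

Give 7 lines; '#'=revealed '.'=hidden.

Click 1 (0,1) count=1: revealed 1 new [(0,1)] -> total=1
Click 2 (3,3) count=3: revealed 1 new [(3,3)] -> total=2
Click 3 (0,0) count=1: revealed 1 new [(0,0)] -> total=3
Click 4 (2,2) count=0: revealed 10 new [(0,2) (0,3) (1,1) (1,2) (1,3) (2,1) (2,2) (2,3) (3,1) (3,2)] -> total=13

Answer: ####...
.###...
.###...
.###...
.......
.......
.......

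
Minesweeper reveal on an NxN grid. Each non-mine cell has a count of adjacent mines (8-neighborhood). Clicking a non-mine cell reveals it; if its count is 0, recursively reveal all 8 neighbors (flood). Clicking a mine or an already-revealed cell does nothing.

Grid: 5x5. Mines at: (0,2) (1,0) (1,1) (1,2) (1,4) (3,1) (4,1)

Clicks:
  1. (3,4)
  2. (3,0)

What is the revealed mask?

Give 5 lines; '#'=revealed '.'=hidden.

Click 1 (3,4) count=0: revealed 9 new [(2,2) (2,3) (2,4) (3,2) (3,3) (3,4) (4,2) (4,3) (4,4)] -> total=9
Click 2 (3,0) count=2: revealed 1 new [(3,0)] -> total=10

Answer: .....
.....
..###
#.###
..###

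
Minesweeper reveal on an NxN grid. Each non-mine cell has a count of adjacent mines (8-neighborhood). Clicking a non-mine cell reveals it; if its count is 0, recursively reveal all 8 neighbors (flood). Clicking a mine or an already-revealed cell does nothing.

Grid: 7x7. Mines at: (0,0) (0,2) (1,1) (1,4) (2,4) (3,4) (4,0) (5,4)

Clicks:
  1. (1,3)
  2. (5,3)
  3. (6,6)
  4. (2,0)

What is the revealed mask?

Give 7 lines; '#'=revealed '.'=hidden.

Click 1 (1,3) count=3: revealed 1 new [(1,3)] -> total=1
Click 2 (5,3) count=1: revealed 1 new [(5,3)] -> total=2
Click 3 (6,6) count=0: revealed 14 new [(0,5) (0,6) (1,5) (1,6) (2,5) (2,6) (3,5) (3,6) (4,5) (4,6) (5,5) (5,6) (6,5) (6,6)] -> total=16
Click 4 (2,0) count=1: revealed 1 new [(2,0)] -> total=17

Answer: .....##
...#.##
#....##
.....##
.....##
...#.##
.....##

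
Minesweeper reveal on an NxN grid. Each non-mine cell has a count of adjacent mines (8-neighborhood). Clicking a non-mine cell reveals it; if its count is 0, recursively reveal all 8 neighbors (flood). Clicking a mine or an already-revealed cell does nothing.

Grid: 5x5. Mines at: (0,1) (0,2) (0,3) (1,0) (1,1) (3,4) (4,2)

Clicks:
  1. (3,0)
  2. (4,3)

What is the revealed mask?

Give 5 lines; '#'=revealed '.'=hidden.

Click 1 (3,0) count=0: revealed 6 new [(2,0) (2,1) (3,0) (3,1) (4,0) (4,1)] -> total=6
Click 2 (4,3) count=2: revealed 1 new [(4,3)] -> total=7

Answer: .....
.....
##...
##...
##.#.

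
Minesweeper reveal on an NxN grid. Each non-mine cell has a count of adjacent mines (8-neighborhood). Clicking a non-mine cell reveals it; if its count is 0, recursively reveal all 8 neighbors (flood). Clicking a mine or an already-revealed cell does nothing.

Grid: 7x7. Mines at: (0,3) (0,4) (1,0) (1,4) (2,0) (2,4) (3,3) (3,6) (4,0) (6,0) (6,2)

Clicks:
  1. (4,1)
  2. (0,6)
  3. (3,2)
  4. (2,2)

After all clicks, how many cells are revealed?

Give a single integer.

Answer: 9

Derivation:
Click 1 (4,1) count=1: revealed 1 new [(4,1)] -> total=1
Click 2 (0,6) count=0: revealed 6 new [(0,5) (0,6) (1,5) (1,6) (2,5) (2,6)] -> total=7
Click 3 (3,2) count=1: revealed 1 new [(3,2)] -> total=8
Click 4 (2,2) count=1: revealed 1 new [(2,2)] -> total=9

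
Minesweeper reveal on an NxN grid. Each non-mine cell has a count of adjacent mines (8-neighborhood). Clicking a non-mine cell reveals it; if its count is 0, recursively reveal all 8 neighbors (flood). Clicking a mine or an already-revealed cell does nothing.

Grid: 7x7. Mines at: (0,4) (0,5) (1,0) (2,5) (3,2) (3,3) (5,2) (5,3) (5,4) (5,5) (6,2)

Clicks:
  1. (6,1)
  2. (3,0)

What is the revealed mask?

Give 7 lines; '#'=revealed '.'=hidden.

Click 1 (6,1) count=2: revealed 1 new [(6,1)] -> total=1
Click 2 (3,0) count=0: revealed 9 new [(2,0) (2,1) (3,0) (3,1) (4,0) (4,1) (5,0) (5,1) (6,0)] -> total=10

Answer: .......
.......
##.....
##.....
##.....
##.....
##.....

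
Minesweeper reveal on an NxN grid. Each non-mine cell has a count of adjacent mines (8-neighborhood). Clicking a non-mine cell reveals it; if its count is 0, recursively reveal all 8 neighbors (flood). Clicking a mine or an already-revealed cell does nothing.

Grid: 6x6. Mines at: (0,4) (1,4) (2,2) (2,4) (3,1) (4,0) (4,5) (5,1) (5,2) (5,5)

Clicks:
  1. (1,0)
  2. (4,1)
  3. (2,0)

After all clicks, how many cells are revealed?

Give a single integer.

Answer: 11

Derivation:
Click 1 (1,0) count=0: revealed 10 new [(0,0) (0,1) (0,2) (0,3) (1,0) (1,1) (1,2) (1,3) (2,0) (2,1)] -> total=10
Click 2 (4,1) count=4: revealed 1 new [(4,1)] -> total=11
Click 3 (2,0) count=1: revealed 0 new [(none)] -> total=11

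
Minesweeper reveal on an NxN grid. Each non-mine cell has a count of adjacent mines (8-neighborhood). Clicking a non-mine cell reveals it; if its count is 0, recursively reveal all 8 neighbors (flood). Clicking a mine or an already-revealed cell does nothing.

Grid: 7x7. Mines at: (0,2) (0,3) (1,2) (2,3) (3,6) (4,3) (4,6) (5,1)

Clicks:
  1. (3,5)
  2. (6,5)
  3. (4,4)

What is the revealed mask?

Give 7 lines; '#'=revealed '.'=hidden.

Click 1 (3,5) count=2: revealed 1 new [(3,5)] -> total=1
Click 2 (6,5) count=0: revealed 10 new [(5,2) (5,3) (5,4) (5,5) (5,6) (6,2) (6,3) (6,4) (6,5) (6,6)] -> total=11
Click 3 (4,4) count=1: revealed 1 new [(4,4)] -> total=12

Answer: .......
.......
.......
.....#.
....#..
..#####
..#####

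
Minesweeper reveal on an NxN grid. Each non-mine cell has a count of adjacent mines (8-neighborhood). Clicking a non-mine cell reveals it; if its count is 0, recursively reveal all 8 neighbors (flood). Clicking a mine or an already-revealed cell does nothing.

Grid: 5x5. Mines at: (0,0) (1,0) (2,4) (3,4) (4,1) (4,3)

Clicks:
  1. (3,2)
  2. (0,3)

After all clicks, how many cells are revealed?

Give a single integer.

Click 1 (3,2) count=2: revealed 1 new [(3,2)] -> total=1
Click 2 (0,3) count=0: revealed 13 new [(0,1) (0,2) (0,3) (0,4) (1,1) (1,2) (1,3) (1,4) (2,1) (2,2) (2,3) (3,1) (3,3)] -> total=14

Answer: 14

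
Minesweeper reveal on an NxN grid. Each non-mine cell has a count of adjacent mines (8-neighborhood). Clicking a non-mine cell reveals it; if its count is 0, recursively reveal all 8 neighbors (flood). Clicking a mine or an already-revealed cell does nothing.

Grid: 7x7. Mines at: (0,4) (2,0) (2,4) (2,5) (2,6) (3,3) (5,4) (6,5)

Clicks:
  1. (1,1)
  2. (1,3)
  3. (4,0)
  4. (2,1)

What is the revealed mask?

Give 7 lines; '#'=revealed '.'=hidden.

Click 1 (1,1) count=1: revealed 1 new [(1,1)] -> total=1
Click 2 (1,3) count=2: revealed 1 new [(1,3)] -> total=2
Click 3 (4,0) count=0: revealed 15 new [(3,0) (3,1) (3,2) (4,0) (4,1) (4,2) (4,3) (5,0) (5,1) (5,2) (5,3) (6,0) (6,1) (6,2) (6,3)] -> total=17
Click 4 (2,1) count=1: revealed 1 new [(2,1)] -> total=18

Answer: .......
.#.#...
.#.....
###....
####...
####...
####...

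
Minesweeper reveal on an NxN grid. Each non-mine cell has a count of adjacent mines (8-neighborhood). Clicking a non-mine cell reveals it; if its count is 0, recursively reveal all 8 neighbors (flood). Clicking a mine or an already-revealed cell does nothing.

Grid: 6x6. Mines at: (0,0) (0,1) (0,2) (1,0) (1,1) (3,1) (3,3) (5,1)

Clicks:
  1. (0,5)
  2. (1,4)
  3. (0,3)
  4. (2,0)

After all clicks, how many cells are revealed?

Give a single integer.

Click 1 (0,5) count=0: revealed 19 new [(0,3) (0,4) (0,5) (1,3) (1,4) (1,5) (2,3) (2,4) (2,5) (3,4) (3,5) (4,2) (4,3) (4,4) (4,5) (5,2) (5,3) (5,4) (5,5)] -> total=19
Click 2 (1,4) count=0: revealed 0 new [(none)] -> total=19
Click 3 (0,3) count=1: revealed 0 new [(none)] -> total=19
Click 4 (2,0) count=3: revealed 1 new [(2,0)] -> total=20

Answer: 20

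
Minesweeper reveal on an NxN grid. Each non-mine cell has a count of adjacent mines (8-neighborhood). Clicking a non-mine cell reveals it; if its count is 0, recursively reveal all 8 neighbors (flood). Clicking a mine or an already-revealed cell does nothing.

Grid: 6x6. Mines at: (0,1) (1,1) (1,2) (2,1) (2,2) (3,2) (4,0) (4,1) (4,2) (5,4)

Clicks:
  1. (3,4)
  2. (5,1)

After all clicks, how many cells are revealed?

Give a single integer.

Click 1 (3,4) count=0: revealed 15 new [(0,3) (0,4) (0,5) (1,3) (1,4) (1,5) (2,3) (2,4) (2,5) (3,3) (3,4) (3,5) (4,3) (4,4) (4,5)] -> total=15
Click 2 (5,1) count=3: revealed 1 new [(5,1)] -> total=16

Answer: 16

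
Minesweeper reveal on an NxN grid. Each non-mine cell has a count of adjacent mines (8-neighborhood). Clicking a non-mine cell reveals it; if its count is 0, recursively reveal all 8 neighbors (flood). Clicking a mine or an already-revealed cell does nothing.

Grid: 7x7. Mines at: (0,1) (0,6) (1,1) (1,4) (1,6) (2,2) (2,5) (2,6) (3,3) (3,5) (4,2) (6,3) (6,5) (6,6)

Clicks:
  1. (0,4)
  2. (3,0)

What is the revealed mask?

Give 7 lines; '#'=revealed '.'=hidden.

Click 1 (0,4) count=1: revealed 1 new [(0,4)] -> total=1
Click 2 (3,0) count=0: revealed 12 new [(2,0) (2,1) (3,0) (3,1) (4,0) (4,1) (5,0) (5,1) (5,2) (6,0) (6,1) (6,2)] -> total=13

Answer: ....#..
.......
##.....
##.....
##.....
###....
###....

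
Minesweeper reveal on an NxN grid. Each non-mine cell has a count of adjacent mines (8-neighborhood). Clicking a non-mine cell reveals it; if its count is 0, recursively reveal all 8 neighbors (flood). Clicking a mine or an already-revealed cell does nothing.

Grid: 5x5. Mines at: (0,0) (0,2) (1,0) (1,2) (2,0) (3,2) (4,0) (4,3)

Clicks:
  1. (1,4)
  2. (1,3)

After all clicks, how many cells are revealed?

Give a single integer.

Click 1 (1,4) count=0: revealed 8 new [(0,3) (0,4) (1,3) (1,4) (2,3) (2,4) (3,3) (3,4)] -> total=8
Click 2 (1,3) count=2: revealed 0 new [(none)] -> total=8

Answer: 8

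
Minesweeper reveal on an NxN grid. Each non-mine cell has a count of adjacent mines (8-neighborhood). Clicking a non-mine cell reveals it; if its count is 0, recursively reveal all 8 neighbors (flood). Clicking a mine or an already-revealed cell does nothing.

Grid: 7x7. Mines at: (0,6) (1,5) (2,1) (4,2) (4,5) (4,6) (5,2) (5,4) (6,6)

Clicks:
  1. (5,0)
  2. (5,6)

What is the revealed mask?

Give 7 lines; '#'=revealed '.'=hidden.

Click 1 (5,0) count=0: revealed 8 new [(3,0) (3,1) (4,0) (4,1) (5,0) (5,1) (6,0) (6,1)] -> total=8
Click 2 (5,6) count=3: revealed 1 new [(5,6)] -> total=9

Answer: .......
.......
.......
##.....
##.....
##....#
##.....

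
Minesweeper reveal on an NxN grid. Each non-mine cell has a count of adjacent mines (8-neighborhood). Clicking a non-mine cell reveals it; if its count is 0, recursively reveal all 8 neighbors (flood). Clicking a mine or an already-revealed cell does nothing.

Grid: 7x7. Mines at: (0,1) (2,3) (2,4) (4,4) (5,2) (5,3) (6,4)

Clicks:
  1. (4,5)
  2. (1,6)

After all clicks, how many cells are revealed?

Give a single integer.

Click 1 (4,5) count=1: revealed 1 new [(4,5)] -> total=1
Click 2 (1,6) count=0: revealed 19 new [(0,2) (0,3) (0,4) (0,5) (0,6) (1,2) (1,3) (1,4) (1,5) (1,6) (2,5) (2,6) (3,5) (3,6) (4,6) (5,5) (5,6) (6,5) (6,6)] -> total=20

Answer: 20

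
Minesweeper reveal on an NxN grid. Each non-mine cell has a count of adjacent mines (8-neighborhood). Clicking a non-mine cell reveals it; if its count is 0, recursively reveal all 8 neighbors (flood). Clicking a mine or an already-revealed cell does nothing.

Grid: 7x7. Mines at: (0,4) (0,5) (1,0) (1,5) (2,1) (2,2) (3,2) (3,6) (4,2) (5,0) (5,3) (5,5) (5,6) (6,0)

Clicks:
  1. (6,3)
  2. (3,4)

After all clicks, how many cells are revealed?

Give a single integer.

Answer: 10

Derivation:
Click 1 (6,3) count=1: revealed 1 new [(6,3)] -> total=1
Click 2 (3,4) count=0: revealed 9 new [(2,3) (2,4) (2,5) (3,3) (3,4) (3,5) (4,3) (4,4) (4,5)] -> total=10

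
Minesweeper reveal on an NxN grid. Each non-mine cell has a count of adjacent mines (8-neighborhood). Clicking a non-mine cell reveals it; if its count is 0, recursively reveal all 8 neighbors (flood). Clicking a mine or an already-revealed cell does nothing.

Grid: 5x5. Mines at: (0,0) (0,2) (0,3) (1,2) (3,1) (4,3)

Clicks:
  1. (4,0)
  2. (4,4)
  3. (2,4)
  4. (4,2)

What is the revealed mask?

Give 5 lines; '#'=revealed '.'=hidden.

Click 1 (4,0) count=1: revealed 1 new [(4,0)] -> total=1
Click 2 (4,4) count=1: revealed 1 new [(4,4)] -> total=2
Click 3 (2,4) count=0: revealed 6 new [(1,3) (1,4) (2,3) (2,4) (3,3) (3,4)] -> total=8
Click 4 (4,2) count=2: revealed 1 new [(4,2)] -> total=9

Answer: .....
...##
...##
...##
#.#.#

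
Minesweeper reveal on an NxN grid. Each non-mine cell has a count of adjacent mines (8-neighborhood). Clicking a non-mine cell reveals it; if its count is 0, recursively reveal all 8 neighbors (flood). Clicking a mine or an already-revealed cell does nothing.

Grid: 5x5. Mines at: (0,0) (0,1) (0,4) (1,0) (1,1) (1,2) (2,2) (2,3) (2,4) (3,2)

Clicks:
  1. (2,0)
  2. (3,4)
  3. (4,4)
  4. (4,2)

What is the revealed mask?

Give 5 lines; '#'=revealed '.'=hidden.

Click 1 (2,0) count=2: revealed 1 new [(2,0)] -> total=1
Click 2 (3,4) count=2: revealed 1 new [(3,4)] -> total=2
Click 3 (4,4) count=0: revealed 3 new [(3,3) (4,3) (4,4)] -> total=5
Click 4 (4,2) count=1: revealed 1 new [(4,2)] -> total=6

Answer: .....
.....
#....
...##
..###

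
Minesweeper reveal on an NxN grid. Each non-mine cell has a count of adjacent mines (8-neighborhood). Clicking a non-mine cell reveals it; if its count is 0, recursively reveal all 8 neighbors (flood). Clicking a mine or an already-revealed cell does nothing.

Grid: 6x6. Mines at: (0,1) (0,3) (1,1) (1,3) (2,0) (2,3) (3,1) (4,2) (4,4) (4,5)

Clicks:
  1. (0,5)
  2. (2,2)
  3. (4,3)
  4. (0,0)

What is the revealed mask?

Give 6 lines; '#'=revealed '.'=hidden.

Click 1 (0,5) count=0: revealed 8 new [(0,4) (0,5) (1,4) (1,5) (2,4) (2,5) (3,4) (3,5)] -> total=8
Click 2 (2,2) count=4: revealed 1 new [(2,2)] -> total=9
Click 3 (4,3) count=2: revealed 1 new [(4,3)] -> total=10
Click 4 (0,0) count=2: revealed 1 new [(0,0)] -> total=11

Answer: #...##
....##
..#.##
....##
...#..
......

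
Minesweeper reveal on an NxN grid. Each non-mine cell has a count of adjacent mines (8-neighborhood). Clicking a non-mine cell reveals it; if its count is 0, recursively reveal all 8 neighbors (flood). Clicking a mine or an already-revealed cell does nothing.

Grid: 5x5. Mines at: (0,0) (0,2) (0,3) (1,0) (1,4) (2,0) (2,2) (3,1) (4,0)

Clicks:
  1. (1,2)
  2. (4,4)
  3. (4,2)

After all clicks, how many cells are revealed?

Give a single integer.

Answer: 9

Derivation:
Click 1 (1,2) count=3: revealed 1 new [(1,2)] -> total=1
Click 2 (4,4) count=0: revealed 8 new [(2,3) (2,4) (3,2) (3,3) (3,4) (4,2) (4,3) (4,4)] -> total=9
Click 3 (4,2) count=1: revealed 0 new [(none)] -> total=9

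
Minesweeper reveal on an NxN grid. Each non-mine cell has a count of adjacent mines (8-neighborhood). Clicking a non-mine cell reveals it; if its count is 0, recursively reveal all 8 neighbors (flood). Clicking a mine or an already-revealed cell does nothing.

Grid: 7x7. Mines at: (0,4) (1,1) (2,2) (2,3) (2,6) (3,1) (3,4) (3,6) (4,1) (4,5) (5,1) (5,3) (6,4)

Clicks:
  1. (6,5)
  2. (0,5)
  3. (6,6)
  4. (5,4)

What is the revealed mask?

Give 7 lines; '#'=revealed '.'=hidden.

Answer: .....#.
.......
.......
.......
.......
....###
.....##

Derivation:
Click 1 (6,5) count=1: revealed 1 new [(6,5)] -> total=1
Click 2 (0,5) count=1: revealed 1 new [(0,5)] -> total=2
Click 3 (6,6) count=0: revealed 3 new [(5,5) (5,6) (6,6)] -> total=5
Click 4 (5,4) count=3: revealed 1 new [(5,4)] -> total=6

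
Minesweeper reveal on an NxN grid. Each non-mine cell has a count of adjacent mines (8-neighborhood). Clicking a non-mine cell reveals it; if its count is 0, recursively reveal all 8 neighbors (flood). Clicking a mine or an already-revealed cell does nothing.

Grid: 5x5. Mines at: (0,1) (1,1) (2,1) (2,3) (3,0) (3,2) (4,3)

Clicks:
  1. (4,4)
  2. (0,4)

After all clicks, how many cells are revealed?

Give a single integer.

Click 1 (4,4) count=1: revealed 1 new [(4,4)] -> total=1
Click 2 (0,4) count=0: revealed 6 new [(0,2) (0,3) (0,4) (1,2) (1,3) (1,4)] -> total=7

Answer: 7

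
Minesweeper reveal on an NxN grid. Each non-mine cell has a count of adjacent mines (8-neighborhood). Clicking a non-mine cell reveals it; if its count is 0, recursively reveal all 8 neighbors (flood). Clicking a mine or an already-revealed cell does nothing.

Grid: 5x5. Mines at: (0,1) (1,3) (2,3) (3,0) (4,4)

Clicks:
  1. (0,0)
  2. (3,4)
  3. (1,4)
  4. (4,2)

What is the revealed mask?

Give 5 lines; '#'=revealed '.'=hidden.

Answer: #....
....#
.....
.####
.###.

Derivation:
Click 1 (0,0) count=1: revealed 1 new [(0,0)] -> total=1
Click 2 (3,4) count=2: revealed 1 new [(3,4)] -> total=2
Click 3 (1,4) count=2: revealed 1 new [(1,4)] -> total=3
Click 4 (4,2) count=0: revealed 6 new [(3,1) (3,2) (3,3) (4,1) (4,2) (4,3)] -> total=9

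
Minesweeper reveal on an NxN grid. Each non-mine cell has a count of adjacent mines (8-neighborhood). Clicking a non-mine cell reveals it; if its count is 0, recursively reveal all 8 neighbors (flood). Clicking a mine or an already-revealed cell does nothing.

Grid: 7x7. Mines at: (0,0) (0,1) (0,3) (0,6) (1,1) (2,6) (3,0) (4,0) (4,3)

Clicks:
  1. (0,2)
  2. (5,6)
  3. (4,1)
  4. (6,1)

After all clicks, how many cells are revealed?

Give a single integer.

Click 1 (0,2) count=3: revealed 1 new [(0,2)] -> total=1
Click 2 (5,6) count=0: revealed 20 new [(3,4) (3,5) (3,6) (4,4) (4,5) (4,6) (5,0) (5,1) (5,2) (5,3) (5,4) (5,5) (5,6) (6,0) (6,1) (6,2) (6,3) (6,4) (6,5) (6,6)] -> total=21
Click 3 (4,1) count=2: revealed 1 new [(4,1)] -> total=22
Click 4 (6,1) count=0: revealed 0 new [(none)] -> total=22

Answer: 22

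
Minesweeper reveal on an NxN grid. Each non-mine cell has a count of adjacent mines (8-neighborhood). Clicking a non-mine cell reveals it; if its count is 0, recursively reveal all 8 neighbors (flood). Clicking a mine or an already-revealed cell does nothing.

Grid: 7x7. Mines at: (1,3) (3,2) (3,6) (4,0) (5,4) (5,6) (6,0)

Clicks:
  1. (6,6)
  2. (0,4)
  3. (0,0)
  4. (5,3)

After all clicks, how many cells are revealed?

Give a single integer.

Click 1 (6,6) count=1: revealed 1 new [(6,6)] -> total=1
Click 2 (0,4) count=1: revealed 1 new [(0,4)] -> total=2
Click 3 (0,0) count=0: revealed 11 new [(0,0) (0,1) (0,2) (1,0) (1,1) (1,2) (2,0) (2,1) (2,2) (3,0) (3,1)] -> total=13
Click 4 (5,3) count=1: revealed 1 new [(5,3)] -> total=14

Answer: 14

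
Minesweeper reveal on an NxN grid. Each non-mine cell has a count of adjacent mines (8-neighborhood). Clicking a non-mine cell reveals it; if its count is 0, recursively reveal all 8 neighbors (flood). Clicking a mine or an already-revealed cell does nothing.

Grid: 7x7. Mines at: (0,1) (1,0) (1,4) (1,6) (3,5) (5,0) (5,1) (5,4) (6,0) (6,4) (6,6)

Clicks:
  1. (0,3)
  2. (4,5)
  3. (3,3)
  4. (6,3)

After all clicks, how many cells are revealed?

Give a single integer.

Answer: 21

Derivation:
Click 1 (0,3) count=1: revealed 1 new [(0,3)] -> total=1
Click 2 (4,5) count=2: revealed 1 new [(4,5)] -> total=2
Click 3 (3,3) count=0: revealed 18 new [(1,1) (1,2) (1,3) (2,0) (2,1) (2,2) (2,3) (2,4) (3,0) (3,1) (3,2) (3,3) (3,4) (4,0) (4,1) (4,2) (4,3) (4,4)] -> total=20
Click 4 (6,3) count=2: revealed 1 new [(6,3)] -> total=21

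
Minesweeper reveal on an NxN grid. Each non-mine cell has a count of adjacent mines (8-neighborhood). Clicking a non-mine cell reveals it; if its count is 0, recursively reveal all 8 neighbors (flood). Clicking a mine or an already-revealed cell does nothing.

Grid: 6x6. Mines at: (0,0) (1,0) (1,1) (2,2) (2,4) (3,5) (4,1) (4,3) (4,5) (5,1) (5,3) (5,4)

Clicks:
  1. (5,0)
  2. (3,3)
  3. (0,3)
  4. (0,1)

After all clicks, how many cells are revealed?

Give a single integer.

Answer: 11

Derivation:
Click 1 (5,0) count=2: revealed 1 new [(5,0)] -> total=1
Click 2 (3,3) count=3: revealed 1 new [(3,3)] -> total=2
Click 3 (0,3) count=0: revealed 8 new [(0,2) (0,3) (0,4) (0,5) (1,2) (1,3) (1,4) (1,5)] -> total=10
Click 4 (0,1) count=3: revealed 1 new [(0,1)] -> total=11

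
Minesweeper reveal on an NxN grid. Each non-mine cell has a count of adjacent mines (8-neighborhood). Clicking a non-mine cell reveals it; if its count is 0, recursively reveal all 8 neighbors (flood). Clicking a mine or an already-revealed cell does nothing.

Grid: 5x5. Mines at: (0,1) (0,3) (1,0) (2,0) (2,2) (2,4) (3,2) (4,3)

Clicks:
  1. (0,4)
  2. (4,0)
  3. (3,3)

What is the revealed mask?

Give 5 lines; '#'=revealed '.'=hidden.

Answer: ....#
.....
.....
##.#.
##...

Derivation:
Click 1 (0,4) count=1: revealed 1 new [(0,4)] -> total=1
Click 2 (4,0) count=0: revealed 4 new [(3,0) (3,1) (4,0) (4,1)] -> total=5
Click 3 (3,3) count=4: revealed 1 new [(3,3)] -> total=6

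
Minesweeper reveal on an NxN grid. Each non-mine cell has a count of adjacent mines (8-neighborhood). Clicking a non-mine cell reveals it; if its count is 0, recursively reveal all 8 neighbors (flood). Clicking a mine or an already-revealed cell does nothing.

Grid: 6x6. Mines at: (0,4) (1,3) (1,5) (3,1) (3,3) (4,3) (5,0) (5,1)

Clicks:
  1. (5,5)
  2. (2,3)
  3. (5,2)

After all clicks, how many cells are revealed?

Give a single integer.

Answer: 10

Derivation:
Click 1 (5,5) count=0: revealed 8 new [(2,4) (2,5) (3,4) (3,5) (4,4) (4,5) (5,4) (5,5)] -> total=8
Click 2 (2,3) count=2: revealed 1 new [(2,3)] -> total=9
Click 3 (5,2) count=2: revealed 1 new [(5,2)] -> total=10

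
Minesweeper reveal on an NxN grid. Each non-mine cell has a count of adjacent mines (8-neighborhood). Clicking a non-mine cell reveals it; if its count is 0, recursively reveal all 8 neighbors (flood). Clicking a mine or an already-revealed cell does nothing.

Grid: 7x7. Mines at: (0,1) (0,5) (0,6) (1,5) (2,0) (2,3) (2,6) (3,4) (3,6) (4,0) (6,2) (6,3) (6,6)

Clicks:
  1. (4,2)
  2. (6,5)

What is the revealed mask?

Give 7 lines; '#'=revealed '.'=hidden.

Answer: .......
.......
.......
.###...
.###...
.###...
.....#.

Derivation:
Click 1 (4,2) count=0: revealed 9 new [(3,1) (3,2) (3,3) (4,1) (4,2) (4,3) (5,1) (5,2) (5,3)] -> total=9
Click 2 (6,5) count=1: revealed 1 new [(6,5)] -> total=10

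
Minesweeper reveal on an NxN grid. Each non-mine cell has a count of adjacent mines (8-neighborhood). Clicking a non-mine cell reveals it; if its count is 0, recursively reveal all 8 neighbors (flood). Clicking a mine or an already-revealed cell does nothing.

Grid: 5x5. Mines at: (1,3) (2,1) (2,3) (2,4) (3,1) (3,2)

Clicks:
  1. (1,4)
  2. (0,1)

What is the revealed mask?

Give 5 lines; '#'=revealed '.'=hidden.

Answer: ###..
###.#
.....
.....
.....

Derivation:
Click 1 (1,4) count=3: revealed 1 new [(1,4)] -> total=1
Click 2 (0,1) count=0: revealed 6 new [(0,0) (0,1) (0,2) (1,0) (1,1) (1,2)] -> total=7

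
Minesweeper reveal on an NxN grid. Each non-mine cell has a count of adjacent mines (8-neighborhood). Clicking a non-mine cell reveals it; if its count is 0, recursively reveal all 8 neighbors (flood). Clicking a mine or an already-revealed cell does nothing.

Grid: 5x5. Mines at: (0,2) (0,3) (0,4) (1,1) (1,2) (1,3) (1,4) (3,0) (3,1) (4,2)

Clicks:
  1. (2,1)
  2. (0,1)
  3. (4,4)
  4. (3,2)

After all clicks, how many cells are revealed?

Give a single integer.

Click 1 (2,1) count=4: revealed 1 new [(2,1)] -> total=1
Click 2 (0,1) count=3: revealed 1 new [(0,1)] -> total=2
Click 3 (4,4) count=0: revealed 6 new [(2,3) (2,4) (3,3) (3,4) (4,3) (4,4)] -> total=8
Click 4 (3,2) count=2: revealed 1 new [(3,2)] -> total=9

Answer: 9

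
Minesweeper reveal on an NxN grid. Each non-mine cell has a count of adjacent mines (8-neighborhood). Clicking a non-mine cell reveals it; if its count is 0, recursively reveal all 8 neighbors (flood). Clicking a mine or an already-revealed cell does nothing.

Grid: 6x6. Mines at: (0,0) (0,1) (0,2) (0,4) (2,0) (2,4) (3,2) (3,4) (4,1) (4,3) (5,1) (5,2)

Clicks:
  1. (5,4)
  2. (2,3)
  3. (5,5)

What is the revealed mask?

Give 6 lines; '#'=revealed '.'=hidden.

Click 1 (5,4) count=1: revealed 1 new [(5,4)] -> total=1
Click 2 (2,3) count=3: revealed 1 new [(2,3)] -> total=2
Click 3 (5,5) count=0: revealed 3 new [(4,4) (4,5) (5,5)] -> total=5

Answer: ......
......
...#..
......
....##
....##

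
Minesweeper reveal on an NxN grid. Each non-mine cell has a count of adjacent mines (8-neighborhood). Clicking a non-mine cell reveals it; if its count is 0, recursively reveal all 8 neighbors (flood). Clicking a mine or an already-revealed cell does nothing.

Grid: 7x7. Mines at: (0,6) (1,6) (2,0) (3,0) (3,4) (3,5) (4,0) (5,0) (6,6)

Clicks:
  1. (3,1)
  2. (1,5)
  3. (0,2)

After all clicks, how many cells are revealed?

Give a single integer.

Answer: 35

Derivation:
Click 1 (3,1) count=3: revealed 1 new [(3,1)] -> total=1
Click 2 (1,5) count=2: revealed 1 new [(1,5)] -> total=2
Click 3 (0,2) count=0: revealed 33 new [(0,0) (0,1) (0,2) (0,3) (0,4) (0,5) (1,0) (1,1) (1,2) (1,3) (1,4) (2,1) (2,2) (2,3) (2,4) (2,5) (3,2) (3,3) (4,1) (4,2) (4,3) (4,4) (4,5) (5,1) (5,2) (5,3) (5,4) (5,5) (6,1) (6,2) (6,3) (6,4) (6,5)] -> total=35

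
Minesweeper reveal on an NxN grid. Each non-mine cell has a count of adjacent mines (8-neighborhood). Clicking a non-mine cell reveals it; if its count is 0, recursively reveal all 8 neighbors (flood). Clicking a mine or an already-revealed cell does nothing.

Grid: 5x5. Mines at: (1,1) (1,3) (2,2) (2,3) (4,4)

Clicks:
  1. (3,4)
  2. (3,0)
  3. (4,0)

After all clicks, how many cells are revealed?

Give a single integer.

Answer: 11

Derivation:
Click 1 (3,4) count=2: revealed 1 new [(3,4)] -> total=1
Click 2 (3,0) count=0: revealed 10 new [(2,0) (2,1) (3,0) (3,1) (3,2) (3,3) (4,0) (4,1) (4,2) (4,3)] -> total=11
Click 3 (4,0) count=0: revealed 0 new [(none)] -> total=11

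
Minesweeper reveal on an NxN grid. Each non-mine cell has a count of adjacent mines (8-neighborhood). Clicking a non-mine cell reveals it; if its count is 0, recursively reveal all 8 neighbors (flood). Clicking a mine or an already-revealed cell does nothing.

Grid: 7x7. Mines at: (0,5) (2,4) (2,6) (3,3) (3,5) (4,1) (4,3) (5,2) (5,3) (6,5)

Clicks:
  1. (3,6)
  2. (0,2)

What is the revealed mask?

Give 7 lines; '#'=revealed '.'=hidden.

Answer: #####..
#####..
####...
###...#
.......
.......
.......

Derivation:
Click 1 (3,6) count=2: revealed 1 new [(3,6)] -> total=1
Click 2 (0,2) count=0: revealed 17 new [(0,0) (0,1) (0,2) (0,3) (0,4) (1,0) (1,1) (1,2) (1,3) (1,4) (2,0) (2,1) (2,2) (2,3) (3,0) (3,1) (3,2)] -> total=18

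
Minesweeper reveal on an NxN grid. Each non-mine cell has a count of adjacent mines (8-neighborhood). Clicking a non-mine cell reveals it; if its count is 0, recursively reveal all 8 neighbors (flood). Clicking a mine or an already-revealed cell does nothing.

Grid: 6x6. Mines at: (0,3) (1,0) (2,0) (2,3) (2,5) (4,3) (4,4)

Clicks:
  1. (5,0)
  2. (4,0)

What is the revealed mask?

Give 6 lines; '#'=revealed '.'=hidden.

Click 1 (5,0) count=0: revealed 9 new [(3,0) (3,1) (3,2) (4,0) (4,1) (4,2) (5,0) (5,1) (5,2)] -> total=9
Click 2 (4,0) count=0: revealed 0 new [(none)] -> total=9

Answer: ......
......
......
###...
###...
###...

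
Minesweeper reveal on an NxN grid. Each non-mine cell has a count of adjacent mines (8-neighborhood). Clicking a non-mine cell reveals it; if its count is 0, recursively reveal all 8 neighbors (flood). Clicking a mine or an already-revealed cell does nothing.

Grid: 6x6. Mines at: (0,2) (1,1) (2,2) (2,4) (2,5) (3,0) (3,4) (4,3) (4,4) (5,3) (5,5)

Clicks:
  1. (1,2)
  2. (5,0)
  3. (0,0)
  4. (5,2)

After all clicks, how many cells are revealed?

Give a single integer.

Answer: 8

Derivation:
Click 1 (1,2) count=3: revealed 1 new [(1,2)] -> total=1
Click 2 (5,0) count=0: revealed 6 new [(4,0) (4,1) (4,2) (5,0) (5,1) (5,2)] -> total=7
Click 3 (0,0) count=1: revealed 1 new [(0,0)] -> total=8
Click 4 (5,2) count=2: revealed 0 new [(none)] -> total=8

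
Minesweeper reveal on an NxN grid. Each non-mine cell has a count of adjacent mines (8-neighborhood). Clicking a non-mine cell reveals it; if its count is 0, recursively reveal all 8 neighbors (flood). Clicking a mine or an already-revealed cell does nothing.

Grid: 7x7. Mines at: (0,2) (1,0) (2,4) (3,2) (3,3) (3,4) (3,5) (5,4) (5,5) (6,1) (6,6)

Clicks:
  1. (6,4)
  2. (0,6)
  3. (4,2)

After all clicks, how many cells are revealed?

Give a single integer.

Click 1 (6,4) count=2: revealed 1 new [(6,4)] -> total=1
Click 2 (0,6) count=0: revealed 10 new [(0,3) (0,4) (0,5) (0,6) (1,3) (1,4) (1,5) (1,6) (2,5) (2,6)] -> total=11
Click 3 (4,2) count=2: revealed 1 new [(4,2)] -> total=12

Answer: 12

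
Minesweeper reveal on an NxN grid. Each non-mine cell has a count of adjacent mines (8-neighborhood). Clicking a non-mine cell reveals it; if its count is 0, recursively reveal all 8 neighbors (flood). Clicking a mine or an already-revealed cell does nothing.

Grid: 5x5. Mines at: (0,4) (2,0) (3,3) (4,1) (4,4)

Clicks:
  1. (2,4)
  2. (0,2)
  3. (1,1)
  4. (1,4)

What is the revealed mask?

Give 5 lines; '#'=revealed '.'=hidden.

Answer: ####.
#####
.####
.....
.....

Derivation:
Click 1 (2,4) count=1: revealed 1 new [(2,4)] -> total=1
Click 2 (0,2) count=0: revealed 11 new [(0,0) (0,1) (0,2) (0,3) (1,0) (1,1) (1,2) (1,3) (2,1) (2,2) (2,3)] -> total=12
Click 3 (1,1) count=1: revealed 0 new [(none)] -> total=12
Click 4 (1,4) count=1: revealed 1 new [(1,4)] -> total=13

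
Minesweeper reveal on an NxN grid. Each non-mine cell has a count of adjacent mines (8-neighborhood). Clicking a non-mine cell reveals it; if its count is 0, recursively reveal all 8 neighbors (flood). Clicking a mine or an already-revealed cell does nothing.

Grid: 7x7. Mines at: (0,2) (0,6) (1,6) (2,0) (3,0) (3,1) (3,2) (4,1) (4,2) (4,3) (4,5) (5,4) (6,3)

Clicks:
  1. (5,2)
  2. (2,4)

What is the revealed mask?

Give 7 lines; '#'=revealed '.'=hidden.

Answer: ...###.
...###.
...###.
...###.
.......
..#....
.......

Derivation:
Click 1 (5,2) count=4: revealed 1 new [(5,2)] -> total=1
Click 2 (2,4) count=0: revealed 12 new [(0,3) (0,4) (0,5) (1,3) (1,4) (1,5) (2,3) (2,4) (2,5) (3,3) (3,4) (3,5)] -> total=13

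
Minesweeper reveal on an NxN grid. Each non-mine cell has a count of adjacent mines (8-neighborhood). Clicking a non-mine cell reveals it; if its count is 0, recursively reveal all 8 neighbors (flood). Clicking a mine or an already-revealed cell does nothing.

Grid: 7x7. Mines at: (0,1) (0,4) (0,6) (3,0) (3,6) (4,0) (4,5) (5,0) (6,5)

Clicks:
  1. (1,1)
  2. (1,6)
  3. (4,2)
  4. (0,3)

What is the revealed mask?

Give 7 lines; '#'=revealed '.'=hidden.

Click 1 (1,1) count=1: revealed 1 new [(1,1)] -> total=1
Click 2 (1,6) count=1: revealed 1 new [(1,6)] -> total=2
Click 3 (4,2) count=0: revealed 26 new [(1,2) (1,3) (1,4) (1,5) (2,1) (2,2) (2,3) (2,4) (2,5) (3,1) (3,2) (3,3) (3,4) (3,5) (4,1) (4,2) (4,3) (4,4) (5,1) (5,2) (5,3) (5,4) (6,1) (6,2) (6,3) (6,4)] -> total=28
Click 4 (0,3) count=1: revealed 1 new [(0,3)] -> total=29

Answer: ...#...
.######
.#####.
.#####.
.####..
.####..
.####..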